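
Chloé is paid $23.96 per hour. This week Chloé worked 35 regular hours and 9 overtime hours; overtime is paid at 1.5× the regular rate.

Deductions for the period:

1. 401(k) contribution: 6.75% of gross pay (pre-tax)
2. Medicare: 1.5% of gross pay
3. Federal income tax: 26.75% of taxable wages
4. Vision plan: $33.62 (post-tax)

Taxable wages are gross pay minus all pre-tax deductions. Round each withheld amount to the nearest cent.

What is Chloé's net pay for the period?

$742.70

Regular pay: 35 × $23.96 = $838.60
Overtime pay: 9 × $23.96 × 1.5 = $323.46
Gross pay = $838.60 + $323.46 = $1,162.06
401(k) contribution: $1,162.06 × 0.0675 = $78.44
Taxable wages = $1,162.06 − $78.44 = $1,083.62
Federal income tax: $1,083.62 × 0.2675 = $289.87
Medicare: $1,162.06 × 0.015 = $17.43
Vision plan: $33.62
Total deductions = $78.44 + $289.87 + $17.43 + $33.62 = $419.36
Net pay = $1,162.06 − $419.36 = $742.70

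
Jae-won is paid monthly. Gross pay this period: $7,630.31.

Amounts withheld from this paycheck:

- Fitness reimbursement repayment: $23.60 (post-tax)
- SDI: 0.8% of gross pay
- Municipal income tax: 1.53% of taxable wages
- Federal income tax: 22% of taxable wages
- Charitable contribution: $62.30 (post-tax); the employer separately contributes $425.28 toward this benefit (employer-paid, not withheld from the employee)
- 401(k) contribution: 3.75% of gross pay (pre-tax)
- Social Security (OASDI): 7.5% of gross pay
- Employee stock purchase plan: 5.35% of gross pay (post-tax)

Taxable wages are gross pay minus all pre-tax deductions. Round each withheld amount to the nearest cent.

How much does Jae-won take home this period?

401(k) contribution: $7,630.31 × 0.0375 = $286.14
Taxable wages = $7,630.31 − $286.14 = $7,344.17
Federal income tax: $7,344.17 × 0.22 = $1,615.72
Municipal income tax: $7,344.17 × 0.0153 = $112.37
Social Security (OASDI): $7,630.31 × 0.075 = $572.27
SDI: $7,630.31 × 0.008 = $61.04
Employee stock purchase plan: $7,630.31 × 0.0535 = $408.22
Charitable contribution: $62.30
Fitness reimbursement repayment: $23.60
(Employer's $425.28 toward charitable contribution is not withheld from the employee.)
Total deductions = $286.14 + $1,615.72 + $112.37 + $572.27 + $61.04 + $408.22 + $62.30 + $23.60 = $3,141.66
Net pay = $7,630.31 − $3,141.66 = $4,488.65

$4,488.65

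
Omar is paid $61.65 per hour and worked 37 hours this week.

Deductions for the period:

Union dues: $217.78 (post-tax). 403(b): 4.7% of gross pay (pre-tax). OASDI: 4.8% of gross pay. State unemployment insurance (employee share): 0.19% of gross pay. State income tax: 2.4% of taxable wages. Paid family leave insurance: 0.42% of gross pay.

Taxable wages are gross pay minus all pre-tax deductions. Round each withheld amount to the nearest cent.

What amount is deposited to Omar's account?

Gross pay: 37 × $61.65 = $2281.05
403(b): $2281.05 × 0.047 = $107.21
Taxable wages = $2281.05 − $107.21 = $2173.84
State income tax: $2173.84 × 0.024 = $52.17
Paid family leave insurance: $2281.05 × 0.0042 = $9.58
State unemployment insurance (employee share): $2281.05 × 0.0019 = $4.33
OASDI: $2281.05 × 0.048 = $109.49
Union dues: $217.78
Total deductions = $107.21 + $52.17 + $9.58 + $4.33 + $109.49 + $217.78 = $500.56
Net pay = $2281.05 − $500.56 = $1780.49

$1780.49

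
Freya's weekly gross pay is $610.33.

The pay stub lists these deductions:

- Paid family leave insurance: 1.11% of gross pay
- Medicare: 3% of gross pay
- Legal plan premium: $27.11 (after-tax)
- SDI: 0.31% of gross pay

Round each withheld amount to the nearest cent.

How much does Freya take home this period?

$556.25

Paid family leave insurance: $610.33 × 0.0111 = $6.77
SDI: $610.33 × 0.0031 = $1.89
Medicare: $610.33 × 0.03 = $18.31
Legal plan premium: $27.11
Total deductions = $6.77 + $1.89 + $18.31 + $27.11 = $54.08
Net pay = $610.33 − $54.08 = $556.25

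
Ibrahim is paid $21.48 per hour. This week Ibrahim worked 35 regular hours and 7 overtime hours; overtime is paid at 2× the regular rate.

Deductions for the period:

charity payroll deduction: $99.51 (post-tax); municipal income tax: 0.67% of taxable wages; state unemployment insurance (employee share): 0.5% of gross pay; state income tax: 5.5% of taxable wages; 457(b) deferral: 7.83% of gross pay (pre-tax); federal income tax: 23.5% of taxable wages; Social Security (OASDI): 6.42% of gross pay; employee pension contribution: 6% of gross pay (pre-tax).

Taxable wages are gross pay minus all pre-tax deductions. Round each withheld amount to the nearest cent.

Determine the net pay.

$465.52

Regular pay: 35 × $21.48 = $751.80
Overtime pay: 7 × $21.48 × 2 = $300.72
Gross pay = $751.80 + $300.72 = $1,052.52
Employee pension contribution: $1,052.52 × 0.06 = $63.15
457(b) deferral: $1,052.52 × 0.0783 = $82.41
Pre-tax total = $63.15 + $82.41 = $145.56
Taxable wages = $1,052.52 − $145.56 = $906.96
Federal income tax: $906.96 × 0.235 = $213.14
State income tax: $906.96 × 0.055 = $49.88
Municipal income tax: $906.96 × 0.0067 = $6.08
State unemployment insurance (employee share): $1,052.52 × 0.005 = $5.26
Social Security (OASDI): $1,052.52 × 0.0642 = $67.57
Charity payroll deduction: $99.51
Total deductions = $63.15 + $82.41 + $213.14 + $49.88 + $6.08 + $5.26 + $67.57 + $99.51 = $587.00
Net pay = $1,052.52 − $587.00 = $465.52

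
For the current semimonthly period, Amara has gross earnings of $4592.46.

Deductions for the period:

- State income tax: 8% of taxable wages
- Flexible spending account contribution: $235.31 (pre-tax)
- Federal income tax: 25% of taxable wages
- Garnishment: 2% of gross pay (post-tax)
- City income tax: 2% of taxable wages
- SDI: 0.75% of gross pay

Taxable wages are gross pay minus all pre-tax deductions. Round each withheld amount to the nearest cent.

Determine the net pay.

$2705.86

Flexible spending account contribution: $235.31
Taxable wages = $4592.46 − $235.31 = $4357.15
Federal income tax: $4357.15 × 0.25 = $1089.29
State income tax: $4357.15 × 0.08 = $348.57
City income tax: $4357.15 × 0.02 = $87.14
SDI: $4592.46 × 0.0075 = $34.44
Garnishment: $4592.46 × 0.02 = $91.85
Total deductions = $235.31 + $1089.29 + $348.57 + $87.14 + $34.44 + $91.85 = $1886.60
Net pay = $4592.46 − $1886.60 = $2705.86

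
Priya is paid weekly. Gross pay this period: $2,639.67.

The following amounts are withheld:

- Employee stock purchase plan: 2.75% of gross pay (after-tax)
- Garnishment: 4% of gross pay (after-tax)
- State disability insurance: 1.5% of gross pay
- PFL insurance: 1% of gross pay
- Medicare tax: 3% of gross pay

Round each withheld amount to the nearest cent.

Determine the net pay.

PFL insurance: $2,639.67 × 0.01 = $26.40
State disability insurance: $2,639.67 × 0.015 = $39.60
Medicare tax: $2,639.67 × 0.03 = $79.19
Employee stock purchase plan: $2,639.67 × 0.0275 = $72.59
Garnishment: $2,639.67 × 0.04 = $105.59
Total deductions = $26.40 + $39.60 + $79.19 + $72.59 + $105.59 = $323.37
Net pay = $2,639.67 − $323.37 = $2,316.30

$2,316.30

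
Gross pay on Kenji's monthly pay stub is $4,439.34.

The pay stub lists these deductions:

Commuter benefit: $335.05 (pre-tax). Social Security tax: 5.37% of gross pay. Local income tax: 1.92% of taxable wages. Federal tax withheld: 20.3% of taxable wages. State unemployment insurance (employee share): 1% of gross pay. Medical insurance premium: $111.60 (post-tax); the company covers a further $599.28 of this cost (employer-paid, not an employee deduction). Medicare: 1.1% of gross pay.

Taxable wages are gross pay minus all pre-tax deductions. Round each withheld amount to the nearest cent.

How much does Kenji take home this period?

Commuter benefit: $335.05
Taxable wages = $4,439.34 − $335.05 = $4,104.29
Federal tax withheld: $4,104.29 × 0.203 = $833.17
Local income tax: $4,104.29 × 0.0192 = $78.80
Social Security tax: $4,439.34 × 0.0537 = $238.39
Medicare: $4,439.34 × 0.011 = $48.83
State unemployment insurance (employee share): $4,439.34 × 0.01 = $44.39
Medical insurance premium: $111.60
(Employer's $599.28 toward medical insurance premium is not withheld from the employee.)
Total deductions = $335.05 + $833.17 + $78.80 + $238.39 + $48.83 + $44.39 + $111.60 = $1,690.23
Net pay = $4,439.34 − $1,690.23 = $2,749.11

$2,749.11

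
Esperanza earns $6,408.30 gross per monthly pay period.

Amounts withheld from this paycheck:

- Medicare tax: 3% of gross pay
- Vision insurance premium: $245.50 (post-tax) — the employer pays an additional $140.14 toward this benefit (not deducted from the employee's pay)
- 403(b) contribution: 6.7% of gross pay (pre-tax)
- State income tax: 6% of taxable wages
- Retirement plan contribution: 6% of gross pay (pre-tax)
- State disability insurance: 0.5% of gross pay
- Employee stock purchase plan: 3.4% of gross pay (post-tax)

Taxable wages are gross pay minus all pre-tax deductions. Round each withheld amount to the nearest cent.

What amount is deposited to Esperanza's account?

Retirement plan contribution: $6,408.30 × 0.06 = $384.50
403(b) contribution: $6,408.30 × 0.067 = $429.36
Pre-tax total = $384.50 + $429.36 = $813.86
Taxable wages = $6,408.30 − $813.86 = $5,594.44
State income tax: $5,594.44 × 0.06 = $335.67
Medicare tax: $6,408.30 × 0.03 = $192.25
State disability insurance: $6,408.30 × 0.005 = $32.04
Employee stock purchase plan: $6,408.30 × 0.034 = $217.88
Vision insurance premium: $245.50
(Employer's $140.14 toward vision insurance premium is not withheld from the employee.)
Total deductions = $384.50 + $429.36 + $335.67 + $192.25 + $32.04 + $217.88 + $245.50 = $1,837.20
Net pay = $6,408.30 − $1,837.20 = $4,571.10

$4,571.10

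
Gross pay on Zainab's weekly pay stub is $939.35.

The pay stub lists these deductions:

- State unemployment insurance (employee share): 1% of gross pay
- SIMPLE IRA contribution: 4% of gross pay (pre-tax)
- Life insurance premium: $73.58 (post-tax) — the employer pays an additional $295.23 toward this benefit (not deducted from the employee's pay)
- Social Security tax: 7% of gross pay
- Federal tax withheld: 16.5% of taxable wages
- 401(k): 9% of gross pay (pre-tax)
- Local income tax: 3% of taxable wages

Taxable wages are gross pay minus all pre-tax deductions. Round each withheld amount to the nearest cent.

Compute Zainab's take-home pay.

401(k): $939.35 × 0.09 = $84.54
SIMPLE IRA contribution: $939.35 × 0.04 = $37.57
Pre-tax total = $84.54 + $37.57 = $122.11
Taxable wages = $939.35 − $122.11 = $817.24
Federal tax withheld: $817.24 × 0.165 = $134.84
Local income tax: $817.24 × 0.03 = $24.52
Social Security tax: $939.35 × 0.07 = $65.75
State unemployment insurance (employee share): $939.35 × 0.01 = $9.39
Life insurance premium: $73.58
(Employer's $295.23 toward life insurance premium is not withheld from the employee.)
Total deductions = $84.54 + $37.57 + $134.84 + $24.52 + $65.75 + $9.39 + $73.58 = $430.19
Net pay = $939.35 − $430.19 = $509.16

$509.16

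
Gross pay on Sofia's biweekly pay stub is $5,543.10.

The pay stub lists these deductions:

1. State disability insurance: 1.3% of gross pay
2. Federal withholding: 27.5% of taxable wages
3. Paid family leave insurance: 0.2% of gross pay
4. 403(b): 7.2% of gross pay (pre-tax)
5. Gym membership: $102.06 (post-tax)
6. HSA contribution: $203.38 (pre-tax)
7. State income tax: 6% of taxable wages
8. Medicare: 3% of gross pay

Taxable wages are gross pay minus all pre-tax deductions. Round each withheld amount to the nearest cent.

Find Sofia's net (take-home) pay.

403(b): $5,543.10 × 0.072 = $399.10
HSA contribution: $203.38
Pre-tax total = $399.10 + $203.38 = $602.48
Taxable wages = $5,543.10 − $602.48 = $4,940.62
State income tax: $4,940.62 × 0.06 = $296.44
Federal withholding: $4,940.62 × 0.275 = $1,358.67
Medicare: $5,543.10 × 0.03 = $166.29
Paid family leave insurance: $5,543.10 × 0.002 = $11.09
State disability insurance: $5,543.10 × 0.013 = $72.06
Gym membership: $102.06
Total deductions = $399.10 + $203.38 + $296.44 + $1,358.67 + $166.29 + $11.09 + $72.06 + $102.06 = $2,609.09
Net pay = $5,543.10 − $2,609.09 = $2,934.01

$2,934.01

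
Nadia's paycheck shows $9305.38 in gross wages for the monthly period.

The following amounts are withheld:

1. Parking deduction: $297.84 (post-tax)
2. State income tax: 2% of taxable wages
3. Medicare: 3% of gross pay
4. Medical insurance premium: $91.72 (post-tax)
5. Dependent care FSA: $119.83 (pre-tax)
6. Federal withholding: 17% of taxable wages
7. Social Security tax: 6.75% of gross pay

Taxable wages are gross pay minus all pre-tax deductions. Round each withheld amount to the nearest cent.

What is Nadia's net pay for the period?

$6143.47

Dependent care FSA: $119.83
Taxable wages = $9305.38 − $119.83 = $9185.55
Federal withholding: $9185.55 × 0.17 = $1561.54
State income tax: $9185.55 × 0.02 = $183.71
Medicare: $9305.38 × 0.03 = $279.16
Social Security tax: $9305.38 × 0.0675 = $628.11
Parking deduction: $297.84
Medical insurance premium: $91.72
Total deductions = $119.83 + $1561.54 + $183.71 + $279.16 + $628.11 + $297.84 + $91.72 = $3161.91
Net pay = $9305.38 − $3161.91 = $6143.47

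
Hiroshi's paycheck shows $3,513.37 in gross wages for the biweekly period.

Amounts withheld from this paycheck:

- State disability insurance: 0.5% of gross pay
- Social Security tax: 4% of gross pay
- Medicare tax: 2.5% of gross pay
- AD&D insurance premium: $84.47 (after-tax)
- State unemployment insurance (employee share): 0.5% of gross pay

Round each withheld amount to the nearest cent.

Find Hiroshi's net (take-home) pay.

State unemployment insurance (employee share): $3,513.37 × 0.005 = $17.57
State disability insurance: $3,513.37 × 0.005 = $17.57
Medicare tax: $3,513.37 × 0.025 = $87.83
Social Security tax: $3,513.37 × 0.04 = $140.53
AD&D insurance premium: $84.47
Total deductions = $17.57 + $17.57 + $87.83 + $140.53 + $84.47 = $347.97
Net pay = $3,513.37 − $347.97 = $3,165.40

$3,165.40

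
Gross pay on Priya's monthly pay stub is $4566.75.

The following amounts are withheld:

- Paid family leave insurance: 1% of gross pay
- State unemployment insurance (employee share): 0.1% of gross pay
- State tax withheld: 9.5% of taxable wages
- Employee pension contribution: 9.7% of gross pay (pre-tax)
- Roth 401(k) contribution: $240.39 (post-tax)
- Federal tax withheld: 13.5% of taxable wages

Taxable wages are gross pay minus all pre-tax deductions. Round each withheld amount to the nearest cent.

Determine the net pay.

$2884.68

Employee pension contribution: $4566.75 × 0.097 = $442.97
Taxable wages = $4566.75 − $442.97 = $4123.78
State tax withheld: $4123.78 × 0.095 = $391.76
Federal tax withheld: $4123.78 × 0.135 = $556.71
State unemployment insurance (employee share): $4566.75 × 0.001 = $4.57
Paid family leave insurance: $4566.75 × 0.01 = $45.67
Roth 401(k) contribution: $240.39
Total deductions = $442.97 + $391.76 + $556.71 + $4.57 + $45.67 + $240.39 = $1682.07
Net pay = $4566.75 − $1682.07 = $2884.68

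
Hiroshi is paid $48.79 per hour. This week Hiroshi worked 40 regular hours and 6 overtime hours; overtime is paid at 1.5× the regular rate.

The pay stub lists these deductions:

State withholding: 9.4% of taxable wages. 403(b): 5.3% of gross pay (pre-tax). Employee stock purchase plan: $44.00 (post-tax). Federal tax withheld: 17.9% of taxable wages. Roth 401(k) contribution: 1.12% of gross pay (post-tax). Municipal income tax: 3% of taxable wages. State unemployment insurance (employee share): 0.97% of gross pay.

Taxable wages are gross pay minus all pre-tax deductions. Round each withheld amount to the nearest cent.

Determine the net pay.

Regular pay: 40 × $48.79 = $1,951.60
Overtime pay: 6 × $48.79 × 1.5 = $439.11
Gross pay = $1,951.60 + $439.11 = $2,390.71
403(b): $2,390.71 × 0.053 = $126.71
Taxable wages = $2,390.71 − $126.71 = $2,264.00
Municipal income tax: $2,264.00 × 0.03 = $67.92
State withholding: $2,264.00 × 0.094 = $212.82
Federal tax withheld: $2,264.00 × 0.179 = $405.26
State unemployment insurance (employee share): $2,390.71 × 0.0097 = $23.19
Roth 401(k) contribution: $2,390.71 × 0.0112 = $26.78
Employee stock purchase plan: $44.00
Total deductions = $126.71 + $67.92 + $212.82 + $405.26 + $23.19 + $26.78 + $44.00 = $906.68
Net pay = $2,390.71 − $906.68 = $1,484.03

$1,484.03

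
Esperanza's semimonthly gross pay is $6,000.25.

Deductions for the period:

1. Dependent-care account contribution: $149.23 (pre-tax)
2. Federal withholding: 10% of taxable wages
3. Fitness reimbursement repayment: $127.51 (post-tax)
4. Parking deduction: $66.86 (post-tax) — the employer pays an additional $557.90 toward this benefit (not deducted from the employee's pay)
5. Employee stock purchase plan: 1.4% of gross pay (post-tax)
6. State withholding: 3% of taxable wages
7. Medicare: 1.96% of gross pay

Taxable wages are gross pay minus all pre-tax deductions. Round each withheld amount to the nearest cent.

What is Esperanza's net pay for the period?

$4,694.42

Dependent-care account contribution: $149.23
Taxable wages = $6,000.25 − $149.23 = $5,851.02
Federal withholding: $5,851.02 × 0.1 = $585.10
State withholding: $5,851.02 × 0.03 = $175.53
Medicare: $6,000.25 × 0.0196 = $117.60
Fitness reimbursement repayment: $127.51
Parking deduction: $66.86
Employee stock purchase plan: $6,000.25 × 0.014 = $84.00
(Employer's $557.90 toward parking deduction is not withheld from the employee.)
Total deductions = $149.23 + $585.10 + $175.53 + $117.60 + $127.51 + $66.86 + $84.00 = $1,305.83
Net pay = $6,000.25 − $1,305.83 = $4,694.42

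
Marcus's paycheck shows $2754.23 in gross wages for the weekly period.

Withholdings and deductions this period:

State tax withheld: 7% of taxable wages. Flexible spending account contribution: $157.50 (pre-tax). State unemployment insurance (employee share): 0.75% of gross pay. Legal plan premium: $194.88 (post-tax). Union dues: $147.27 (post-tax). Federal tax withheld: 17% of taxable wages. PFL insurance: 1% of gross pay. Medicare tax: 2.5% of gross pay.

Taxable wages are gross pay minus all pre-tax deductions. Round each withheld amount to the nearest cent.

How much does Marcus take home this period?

$1514.31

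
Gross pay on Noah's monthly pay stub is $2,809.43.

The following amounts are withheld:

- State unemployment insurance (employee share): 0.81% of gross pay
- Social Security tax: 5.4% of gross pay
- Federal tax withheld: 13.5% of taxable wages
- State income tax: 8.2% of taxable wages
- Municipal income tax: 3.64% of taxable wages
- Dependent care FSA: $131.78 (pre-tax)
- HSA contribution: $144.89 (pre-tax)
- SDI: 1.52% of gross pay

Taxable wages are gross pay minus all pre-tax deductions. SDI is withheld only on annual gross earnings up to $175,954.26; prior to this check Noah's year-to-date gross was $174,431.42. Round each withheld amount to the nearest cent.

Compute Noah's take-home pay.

Dependent care FSA: $131.78
HSA contribution: $144.89
Pre-tax total = $131.78 + $144.89 = $276.67
Taxable wages = $2,809.43 − $276.67 = $2,532.76
State income tax: $2,532.76 × 0.082 = $207.69
Municipal income tax: $2,532.76 × 0.0364 = $92.19
Federal tax withheld: $2,532.76 × 0.135 = $341.92
SDI: only $175,954.26 − $174,431.42 = $1,522.84 of this check is subject → $1,522.84 × 0.0152 = $23.15
Social Security tax: $2,809.43 × 0.054 = $151.71
State unemployment insurance (employee share): $2,809.43 × 0.0081 = $22.76
Total deductions = $131.78 + $144.89 + $207.69 + $92.19 + $341.92 + $23.15 + $151.71 + $22.76 = $1,116.09
Net pay = $2,809.43 − $1,116.09 = $1,693.34

$1,693.34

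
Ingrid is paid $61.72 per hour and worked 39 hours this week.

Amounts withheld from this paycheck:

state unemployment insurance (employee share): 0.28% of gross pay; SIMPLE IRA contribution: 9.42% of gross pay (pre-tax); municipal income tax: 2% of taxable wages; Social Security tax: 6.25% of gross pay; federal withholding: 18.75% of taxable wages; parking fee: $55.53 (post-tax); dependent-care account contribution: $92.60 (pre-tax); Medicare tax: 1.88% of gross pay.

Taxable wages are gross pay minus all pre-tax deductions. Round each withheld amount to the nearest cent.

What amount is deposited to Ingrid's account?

$1396.57

Gross pay: 39 × $61.72 = $2407.08
SIMPLE IRA contribution: $2407.08 × 0.0942 = $226.75
Dependent-care account contribution: $92.60
Pre-tax total = $226.75 + $92.60 = $319.35
Taxable wages = $2407.08 − $319.35 = $2087.73
Municipal income tax: $2087.73 × 0.02 = $41.75
Federal withholding: $2087.73 × 0.1875 = $391.45
Social Security tax: $2407.08 × 0.0625 = $150.44
State unemployment insurance (employee share): $2407.08 × 0.0028 = $6.74
Medicare tax: $2407.08 × 0.0188 = $45.25
Parking fee: $55.53
Total deductions = $226.75 + $92.60 + $41.75 + $391.45 + $150.44 + $6.74 + $45.25 + $55.53 = $1010.51
Net pay = $2407.08 − $1010.51 = $1396.57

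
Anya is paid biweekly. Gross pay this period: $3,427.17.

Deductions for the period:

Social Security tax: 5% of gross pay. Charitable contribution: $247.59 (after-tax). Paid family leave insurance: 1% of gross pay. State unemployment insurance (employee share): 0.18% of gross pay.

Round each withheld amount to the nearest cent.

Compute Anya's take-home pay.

Social Security tax: $3,427.17 × 0.05 = $171.36
Paid family leave insurance: $3,427.17 × 0.01 = $34.27
State unemployment insurance (employee share): $3,427.17 × 0.0018 = $6.17
Charitable contribution: $247.59
Total deductions = $171.36 + $34.27 + $6.17 + $247.59 = $459.39
Net pay = $3,427.17 − $459.39 = $2,967.78

$2,967.78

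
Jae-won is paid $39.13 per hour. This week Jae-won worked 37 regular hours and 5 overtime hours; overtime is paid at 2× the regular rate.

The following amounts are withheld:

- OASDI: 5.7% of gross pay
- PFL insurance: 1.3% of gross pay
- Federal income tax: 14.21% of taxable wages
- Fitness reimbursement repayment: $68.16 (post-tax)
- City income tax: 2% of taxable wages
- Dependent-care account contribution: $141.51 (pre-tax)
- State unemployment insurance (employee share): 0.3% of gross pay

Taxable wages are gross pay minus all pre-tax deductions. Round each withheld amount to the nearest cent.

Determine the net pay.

Regular pay: 37 × $39.13 = $1,447.81
Overtime pay: 5 × $39.13 × 2 = $391.30
Gross pay = $1,447.81 + $391.30 = $1,839.11
Dependent-care account contribution: $141.51
Taxable wages = $1,839.11 − $141.51 = $1,697.60
Federal income tax: $1,697.60 × 0.1421 = $241.23
City income tax: $1,697.60 × 0.02 = $33.95
OASDI: $1,839.11 × 0.057 = $104.83
PFL insurance: $1,839.11 × 0.013 = $23.91
State unemployment insurance (employee share): $1,839.11 × 0.003 = $5.52
Fitness reimbursement repayment: $68.16
Total deductions = $141.51 + $241.23 + $33.95 + $104.83 + $23.91 + $5.52 + $68.16 = $619.11
Net pay = $1,839.11 − $619.11 = $1,220.00

$1,220.00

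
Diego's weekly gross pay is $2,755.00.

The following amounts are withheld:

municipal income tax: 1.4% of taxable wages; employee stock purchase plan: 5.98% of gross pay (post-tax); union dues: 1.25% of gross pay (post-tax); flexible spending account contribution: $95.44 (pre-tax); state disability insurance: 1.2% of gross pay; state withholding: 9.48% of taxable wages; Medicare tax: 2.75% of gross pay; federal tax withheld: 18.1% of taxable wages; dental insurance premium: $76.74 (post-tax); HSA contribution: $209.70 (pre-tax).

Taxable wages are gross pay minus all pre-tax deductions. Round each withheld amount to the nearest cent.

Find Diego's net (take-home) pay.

HSA contribution: $209.70
Flexible spending account contribution: $95.44
Pre-tax total = $209.70 + $95.44 = $305.14
Taxable wages = $2,755.00 − $305.14 = $2,449.86
Municipal income tax: $2,449.86 × 0.014 = $34.30
State withholding: $2,449.86 × 0.0948 = $232.25
Federal tax withheld: $2,449.86 × 0.181 = $443.42
State disability insurance: $2,755.00 × 0.012 = $33.06
Medicare tax: $2,755.00 × 0.0275 = $75.76
Dental insurance premium: $76.74
Employee stock purchase plan: $2,755.00 × 0.0598 = $164.75
Union dues: $2,755.00 × 0.0125 = $34.44
Total deductions = $209.70 + $95.44 + $34.30 + $232.25 + $443.42 + $33.06 + $75.76 + $76.74 + $164.75 + $34.44 = $1,399.86
Net pay = $2,755.00 − $1,399.86 = $1,355.14

$1,355.14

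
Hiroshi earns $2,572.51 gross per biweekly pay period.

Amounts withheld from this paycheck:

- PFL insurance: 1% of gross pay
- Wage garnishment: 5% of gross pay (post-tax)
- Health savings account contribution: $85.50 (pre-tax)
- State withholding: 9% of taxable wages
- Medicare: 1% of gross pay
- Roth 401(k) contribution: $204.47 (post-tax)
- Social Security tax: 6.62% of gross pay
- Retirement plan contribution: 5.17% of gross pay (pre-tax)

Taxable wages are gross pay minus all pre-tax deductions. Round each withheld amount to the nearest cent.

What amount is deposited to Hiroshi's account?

$1,587.29

Health savings account contribution: $85.50
Retirement plan contribution: $2,572.51 × 0.0517 = $133.00
Pre-tax total = $85.50 + $133.00 = $218.50
Taxable wages = $2,572.51 − $218.50 = $2,354.01
State withholding: $2,354.01 × 0.09 = $211.86
Medicare: $2,572.51 × 0.01 = $25.73
PFL insurance: $2,572.51 × 0.01 = $25.73
Social Security tax: $2,572.51 × 0.0662 = $170.30
Roth 401(k) contribution: $204.47
Wage garnishment: $2,572.51 × 0.05 = $128.63
Total deductions = $85.50 + $133.00 + $211.86 + $25.73 + $25.73 + $170.30 + $204.47 + $128.63 = $985.22
Net pay = $2,572.51 − $985.22 = $1,587.29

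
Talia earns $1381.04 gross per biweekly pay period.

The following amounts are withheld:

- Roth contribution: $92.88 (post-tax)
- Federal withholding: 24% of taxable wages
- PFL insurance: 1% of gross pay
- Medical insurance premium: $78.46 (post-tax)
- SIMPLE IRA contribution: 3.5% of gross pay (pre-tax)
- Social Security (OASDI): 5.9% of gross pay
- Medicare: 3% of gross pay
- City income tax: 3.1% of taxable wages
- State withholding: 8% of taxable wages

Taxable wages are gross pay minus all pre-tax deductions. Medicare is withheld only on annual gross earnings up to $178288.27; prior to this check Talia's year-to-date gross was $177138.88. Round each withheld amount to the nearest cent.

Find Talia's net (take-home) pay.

SIMPLE IRA contribution: $1381.04 × 0.035 = $48.34
Taxable wages = $1381.04 − $48.34 = $1332.70
City income tax: $1332.70 × 0.031 = $41.31
State withholding: $1332.70 × 0.08 = $106.62
Federal withholding: $1332.70 × 0.24 = $319.85
Medicare: only $178288.27 − $177138.88 = $1149.39 of this check is subject → $1149.39 × 0.03 = $34.48
PFL insurance: $1381.04 × 0.01 = $13.81
Social Security (OASDI): $1381.04 × 0.059 = $81.48
Roth contribution: $92.88
Medical insurance premium: $78.46
Total deductions = $48.34 + $41.31 + $106.62 + $319.85 + $34.48 + $13.81 + $81.48 + $92.88 + $78.46 = $817.23
Net pay = $1381.04 − $817.23 = $563.81

$563.81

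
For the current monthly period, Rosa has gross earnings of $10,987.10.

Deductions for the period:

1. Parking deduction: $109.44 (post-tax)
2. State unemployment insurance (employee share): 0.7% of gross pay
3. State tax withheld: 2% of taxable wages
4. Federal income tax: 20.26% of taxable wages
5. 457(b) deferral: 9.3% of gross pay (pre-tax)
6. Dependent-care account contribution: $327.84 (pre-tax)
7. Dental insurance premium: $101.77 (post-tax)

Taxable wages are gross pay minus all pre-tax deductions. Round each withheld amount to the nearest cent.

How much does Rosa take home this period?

$7,204.04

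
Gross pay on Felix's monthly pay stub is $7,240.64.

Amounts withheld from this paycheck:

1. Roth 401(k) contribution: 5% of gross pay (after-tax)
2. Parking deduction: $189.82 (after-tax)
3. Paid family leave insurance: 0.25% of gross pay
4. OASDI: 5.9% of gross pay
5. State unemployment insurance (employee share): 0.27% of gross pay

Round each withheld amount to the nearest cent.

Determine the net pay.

$6,223.94

OASDI: $7,240.64 × 0.059 = $427.20
State unemployment insurance (employee share): $7,240.64 × 0.0027 = $19.55
Paid family leave insurance: $7,240.64 × 0.0025 = $18.10
Parking deduction: $189.82
Roth 401(k) contribution: $7,240.64 × 0.05 = $362.03
Total deductions = $427.20 + $19.55 + $18.10 + $189.82 + $362.03 = $1,016.70
Net pay = $7,240.64 − $1,016.70 = $6,223.94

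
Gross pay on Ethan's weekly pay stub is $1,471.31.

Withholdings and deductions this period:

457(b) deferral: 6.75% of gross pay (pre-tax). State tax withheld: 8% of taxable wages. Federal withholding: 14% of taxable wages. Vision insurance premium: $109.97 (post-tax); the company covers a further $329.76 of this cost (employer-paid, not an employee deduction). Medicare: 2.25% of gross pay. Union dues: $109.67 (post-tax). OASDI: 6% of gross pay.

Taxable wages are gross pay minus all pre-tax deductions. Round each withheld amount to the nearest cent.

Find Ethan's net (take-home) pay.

457(b) deferral: $1,471.31 × 0.0675 = $99.31
Taxable wages = $1,471.31 − $99.31 = $1,372.00
State tax withheld: $1,372.00 × 0.08 = $109.76
Federal withholding: $1,372.00 × 0.14 = $192.08
Medicare: $1,471.31 × 0.0225 = $33.10
OASDI: $1,471.31 × 0.06 = $88.28
Union dues: $109.67
Vision insurance premium: $109.97
(Employer's $329.76 toward vision insurance premium is not withheld from the employee.)
Total deductions = $99.31 + $109.76 + $192.08 + $33.10 + $88.28 + $109.67 + $109.97 = $742.17
Net pay = $1,471.31 − $742.17 = $729.14

$729.14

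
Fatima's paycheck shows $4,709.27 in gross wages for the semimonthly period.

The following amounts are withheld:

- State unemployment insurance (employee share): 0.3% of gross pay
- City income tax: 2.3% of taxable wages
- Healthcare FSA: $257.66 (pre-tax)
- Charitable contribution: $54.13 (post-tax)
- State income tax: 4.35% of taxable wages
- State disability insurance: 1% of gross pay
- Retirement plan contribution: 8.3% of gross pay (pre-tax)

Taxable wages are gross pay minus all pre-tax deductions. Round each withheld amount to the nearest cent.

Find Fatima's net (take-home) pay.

Healthcare FSA: $257.66
Retirement plan contribution: $4,709.27 × 0.083 = $390.87
Pre-tax total = $257.66 + $390.87 = $648.53
Taxable wages = $4,709.27 − $648.53 = $4,060.74
City income tax: $4,060.74 × 0.023 = $93.40
State income tax: $4,060.74 × 0.0435 = $176.64
State unemployment insurance (employee share): $4,709.27 × 0.003 = $14.13
State disability insurance: $4,709.27 × 0.01 = $47.09
Charitable contribution: $54.13
Total deductions = $257.66 + $390.87 + $93.40 + $176.64 + $14.13 + $47.09 + $54.13 = $1,033.92
Net pay = $4,709.27 − $1,033.92 = $3,675.35

$3,675.35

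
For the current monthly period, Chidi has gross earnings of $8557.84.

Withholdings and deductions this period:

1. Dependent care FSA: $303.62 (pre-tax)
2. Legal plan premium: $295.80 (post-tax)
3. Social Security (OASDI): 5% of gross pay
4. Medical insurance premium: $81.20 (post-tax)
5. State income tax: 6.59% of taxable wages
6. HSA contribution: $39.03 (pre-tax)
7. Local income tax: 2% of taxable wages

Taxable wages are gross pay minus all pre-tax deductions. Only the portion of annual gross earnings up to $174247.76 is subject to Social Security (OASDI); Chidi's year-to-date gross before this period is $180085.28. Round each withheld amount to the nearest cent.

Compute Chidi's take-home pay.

$7132.51

Dependent care FSA: $303.62
HSA contribution: $39.03
Pre-tax total = $303.62 + $39.03 = $342.65
Taxable wages = $8557.84 − $342.65 = $8215.19
State income tax: $8215.19 × 0.0659 = $541.38
Local income tax: $8215.19 × 0.02 = $164.30
Social Security (OASDI): annual cap $174247.76 already reached (YTD $180085.28), so $0.00
Medical insurance premium: $81.20
Legal plan premium: $295.80
Total deductions = $303.62 + $39.03 + $541.38 + $164.30 + $0.00 + $81.20 + $295.80 = $1425.33
Net pay = $8557.84 − $1425.33 = $7132.51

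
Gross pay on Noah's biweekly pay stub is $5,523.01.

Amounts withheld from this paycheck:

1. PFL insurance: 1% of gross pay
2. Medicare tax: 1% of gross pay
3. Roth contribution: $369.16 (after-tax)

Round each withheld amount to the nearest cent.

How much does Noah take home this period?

Medicare tax: $5,523.01 × 0.01 = $55.23
PFL insurance: $5,523.01 × 0.01 = $55.23
Roth contribution: $369.16
Total deductions = $55.23 + $55.23 + $369.16 = $479.62
Net pay = $5,523.01 − $479.62 = $5,043.39

$5,043.39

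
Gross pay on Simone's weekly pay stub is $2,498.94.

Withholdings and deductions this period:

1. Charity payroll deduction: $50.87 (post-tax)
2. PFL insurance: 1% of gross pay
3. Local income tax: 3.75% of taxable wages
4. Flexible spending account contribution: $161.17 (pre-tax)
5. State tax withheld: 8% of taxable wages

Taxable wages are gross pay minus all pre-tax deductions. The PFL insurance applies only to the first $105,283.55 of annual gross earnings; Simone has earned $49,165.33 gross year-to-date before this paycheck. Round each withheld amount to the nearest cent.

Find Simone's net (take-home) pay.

$1,987.22

Flexible spending account contribution: $161.17
Taxable wages = $2,498.94 − $161.17 = $2,337.77
Local income tax: $2,337.77 × 0.0375 = $87.67
State tax withheld: $2,337.77 × 0.08 = $187.02
PFL insurance: cap not yet reached, full $2,498.94 is subject → $2,498.94 × 0.01 = $24.99
Charity payroll deduction: $50.87
Total deductions = $161.17 + $87.67 + $187.02 + $24.99 + $50.87 = $511.72
Net pay = $2,498.94 − $511.72 = $1,987.22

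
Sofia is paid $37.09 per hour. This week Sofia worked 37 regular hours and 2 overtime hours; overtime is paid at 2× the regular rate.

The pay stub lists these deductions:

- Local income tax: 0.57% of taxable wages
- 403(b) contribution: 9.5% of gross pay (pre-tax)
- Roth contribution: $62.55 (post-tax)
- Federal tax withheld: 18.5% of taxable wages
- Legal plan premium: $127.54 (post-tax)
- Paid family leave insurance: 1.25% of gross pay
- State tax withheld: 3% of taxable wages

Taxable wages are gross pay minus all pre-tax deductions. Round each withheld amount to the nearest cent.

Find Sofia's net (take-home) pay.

Regular pay: 37 × $37.09 = $1,372.33
Overtime pay: 2 × $37.09 × 2 = $148.36
Gross pay = $1,372.33 + $148.36 = $1,520.69
403(b) contribution: $1,520.69 × 0.095 = $144.47
Taxable wages = $1,520.69 − $144.47 = $1,376.22
Federal tax withheld: $1,376.22 × 0.185 = $254.60
State tax withheld: $1,376.22 × 0.03 = $41.29
Local income tax: $1,376.22 × 0.0057 = $7.84
Paid family leave insurance: $1,520.69 × 0.0125 = $19.01
Roth contribution: $62.55
Legal plan premium: $127.54
Total deductions = $144.47 + $254.60 + $41.29 + $7.84 + $19.01 + $62.55 + $127.54 = $657.30
Net pay = $1,520.69 − $657.30 = $863.39

$863.39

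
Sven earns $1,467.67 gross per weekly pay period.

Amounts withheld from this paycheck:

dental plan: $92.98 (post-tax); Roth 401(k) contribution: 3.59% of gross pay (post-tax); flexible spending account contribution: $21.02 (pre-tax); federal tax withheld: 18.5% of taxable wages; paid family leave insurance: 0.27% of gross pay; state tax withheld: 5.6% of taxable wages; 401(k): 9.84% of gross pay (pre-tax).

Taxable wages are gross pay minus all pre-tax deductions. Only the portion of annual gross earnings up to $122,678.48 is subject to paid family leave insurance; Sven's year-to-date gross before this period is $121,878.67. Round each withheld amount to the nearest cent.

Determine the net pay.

401(k): $1,467.67 × 0.0984 = $144.42
Flexible spending account contribution: $21.02
Pre-tax total = $144.42 + $21.02 = $165.44
Taxable wages = $1,467.67 − $165.44 = $1,302.23
State tax withheld: $1,302.23 × 0.056 = $72.92
Federal tax withheld: $1,302.23 × 0.185 = $240.91
Paid family leave insurance: only $122,678.48 − $121,878.67 = $799.81 of this check is subject → $799.81 × 0.0027 = $2.16
Dental plan: $92.98
Roth 401(k) contribution: $1,467.67 × 0.0359 = $52.69
Total deductions = $144.42 + $21.02 + $72.92 + $240.91 + $2.16 + $92.98 + $52.69 = $627.10
Net pay = $1,467.67 − $627.10 = $840.57

$840.57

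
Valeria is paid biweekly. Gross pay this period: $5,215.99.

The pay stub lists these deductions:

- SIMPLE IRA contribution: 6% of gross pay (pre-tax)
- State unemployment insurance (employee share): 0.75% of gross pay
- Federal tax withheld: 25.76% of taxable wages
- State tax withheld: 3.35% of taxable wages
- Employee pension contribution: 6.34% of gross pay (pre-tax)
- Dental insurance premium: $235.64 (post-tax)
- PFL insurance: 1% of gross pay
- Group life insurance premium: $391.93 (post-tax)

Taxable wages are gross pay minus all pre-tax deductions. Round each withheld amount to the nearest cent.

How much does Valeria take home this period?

Employee pension contribution: $5,215.99 × 0.0634 = $330.69
SIMPLE IRA contribution: $5,215.99 × 0.06 = $312.96
Pre-tax total = $330.69 + $312.96 = $643.65
Taxable wages = $5,215.99 − $643.65 = $4,572.34
Federal tax withheld: $4,572.34 × 0.2576 = $1,177.83
State tax withheld: $4,572.34 × 0.0335 = $153.17
PFL insurance: $5,215.99 × 0.01 = $52.16
State unemployment insurance (employee share): $5,215.99 × 0.0075 = $39.12
Dental insurance premium: $235.64
Group life insurance premium: $391.93
Total deductions = $330.69 + $312.96 + $1,177.83 + $153.17 + $52.16 + $39.12 + $235.64 + $391.93 = $2,693.50
Net pay = $5,215.99 − $2,693.50 = $2,522.49

$2,522.49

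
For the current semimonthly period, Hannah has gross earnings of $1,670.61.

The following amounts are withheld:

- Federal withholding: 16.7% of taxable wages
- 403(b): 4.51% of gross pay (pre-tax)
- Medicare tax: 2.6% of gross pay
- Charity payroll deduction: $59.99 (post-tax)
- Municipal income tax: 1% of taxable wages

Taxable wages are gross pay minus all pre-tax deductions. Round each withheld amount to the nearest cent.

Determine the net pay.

403(b): $1,670.61 × 0.0451 = $75.34
Taxable wages = $1,670.61 − $75.34 = $1,595.27
Federal withholding: $1,595.27 × 0.167 = $266.41
Municipal income tax: $1,595.27 × 0.01 = $15.95
Medicare tax: $1,670.61 × 0.026 = $43.44
Charity payroll deduction: $59.99
Total deductions = $75.34 + $266.41 + $15.95 + $43.44 + $59.99 = $461.13
Net pay = $1,670.61 − $461.13 = $1,209.48

$1,209.48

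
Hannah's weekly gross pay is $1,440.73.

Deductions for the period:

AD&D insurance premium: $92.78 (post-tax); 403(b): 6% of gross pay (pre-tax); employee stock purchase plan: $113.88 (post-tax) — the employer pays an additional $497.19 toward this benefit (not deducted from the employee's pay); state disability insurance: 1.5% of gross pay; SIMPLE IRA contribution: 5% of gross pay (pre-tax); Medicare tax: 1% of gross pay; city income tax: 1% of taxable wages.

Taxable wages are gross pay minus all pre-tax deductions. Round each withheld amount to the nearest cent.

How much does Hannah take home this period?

403(b): $1,440.73 × 0.06 = $86.44
SIMPLE IRA contribution: $1,440.73 × 0.05 = $72.04
Pre-tax total = $86.44 + $72.04 = $158.48
Taxable wages = $1,440.73 − $158.48 = $1,282.25
City income tax: $1,282.25 × 0.01 = $12.82
Medicare tax: $1,440.73 × 0.01 = $14.41
State disability insurance: $1,440.73 × 0.015 = $21.61
Employee stock purchase plan: $113.88
AD&D insurance premium: $92.78
(Employer's $497.19 toward employee stock purchase plan is not withheld from the employee.)
Total deductions = $86.44 + $72.04 + $12.82 + $14.41 + $21.61 + $113.88 + $92.78 = $413.98
Net pay = $1,440.73 − $413.98 = $1,026.75

$1,026.75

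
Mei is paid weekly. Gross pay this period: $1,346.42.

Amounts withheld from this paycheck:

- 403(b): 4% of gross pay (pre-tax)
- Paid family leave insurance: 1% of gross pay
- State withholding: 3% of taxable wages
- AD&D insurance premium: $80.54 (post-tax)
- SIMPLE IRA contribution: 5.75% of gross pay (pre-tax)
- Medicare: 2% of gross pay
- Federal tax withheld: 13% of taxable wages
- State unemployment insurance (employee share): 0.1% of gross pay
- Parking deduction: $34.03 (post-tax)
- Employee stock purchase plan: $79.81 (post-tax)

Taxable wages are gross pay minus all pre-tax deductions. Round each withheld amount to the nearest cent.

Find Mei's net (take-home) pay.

$784.60

403(b): $1,346.42 × 0.04 = $53.86
SIMPLE IRA contribution: $1,346.42 × 0.0575 = $77.42
Pre-tax total = $53.86 + $77.42 = $131.28
Taxable wages = $1,346.42 − $131.28 = $1,215.14
State withholding: $1,215.14 × 0.03 = $36.45
Federal tax withheld: $1,215.14 × 0.13 = $157.97
Medicare: $1,346.42 × 0.02 = $26.93
Paid family leave insurance: $1,346.42 × 0.01 = $13.46
State unemployment insurance (employee share): $1,346.42 × 0.001 = $1.35
Employee stock purchase plan: $79.81
Parking deduction: $34.03
AD&D insurance premium: $80.54
Total deductions = $53.86 + $77.42 + $36.45 + $157.97 + $26.93 + $13.46 + $1.35 + $79.81 + $34.03 + $80.54 = $561.82
Net pay = $1,346.42 − $561.82 = $784.60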